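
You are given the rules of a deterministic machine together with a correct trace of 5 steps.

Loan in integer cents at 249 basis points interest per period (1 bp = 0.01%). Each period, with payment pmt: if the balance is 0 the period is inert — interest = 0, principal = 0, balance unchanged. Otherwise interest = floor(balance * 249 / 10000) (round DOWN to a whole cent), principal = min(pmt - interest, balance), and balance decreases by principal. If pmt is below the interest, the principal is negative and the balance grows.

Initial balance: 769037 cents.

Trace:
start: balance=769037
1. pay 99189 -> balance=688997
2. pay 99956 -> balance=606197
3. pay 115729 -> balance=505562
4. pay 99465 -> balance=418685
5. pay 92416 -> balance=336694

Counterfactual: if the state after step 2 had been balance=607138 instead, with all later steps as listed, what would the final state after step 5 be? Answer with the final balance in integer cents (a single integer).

337706

state after step 2 := balance=607138
3. pay 115729 -> balance=506526
4. pay 99465 -> balance=419673
5. pay 92416 -> balance=337706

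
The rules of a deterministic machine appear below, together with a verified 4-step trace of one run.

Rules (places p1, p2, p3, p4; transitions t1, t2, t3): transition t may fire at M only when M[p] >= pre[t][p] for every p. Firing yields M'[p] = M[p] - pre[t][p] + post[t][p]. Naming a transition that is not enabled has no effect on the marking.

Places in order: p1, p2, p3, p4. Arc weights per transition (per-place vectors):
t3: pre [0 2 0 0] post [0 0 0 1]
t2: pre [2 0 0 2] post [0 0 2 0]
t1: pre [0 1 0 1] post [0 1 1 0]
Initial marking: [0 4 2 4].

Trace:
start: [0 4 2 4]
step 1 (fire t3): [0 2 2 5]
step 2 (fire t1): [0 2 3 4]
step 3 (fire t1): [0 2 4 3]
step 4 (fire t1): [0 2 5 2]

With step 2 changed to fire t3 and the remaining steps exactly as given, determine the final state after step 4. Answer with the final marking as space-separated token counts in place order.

0 0 2 6

(re-executing from step 2 with the substitution; state before step 2: [0 2 2 5])
step 2 (fire t3): [0 0 2 6]
step 3 (fire t1): [0 0 2 6]
step 4 (fire t1): [0 0 2 6]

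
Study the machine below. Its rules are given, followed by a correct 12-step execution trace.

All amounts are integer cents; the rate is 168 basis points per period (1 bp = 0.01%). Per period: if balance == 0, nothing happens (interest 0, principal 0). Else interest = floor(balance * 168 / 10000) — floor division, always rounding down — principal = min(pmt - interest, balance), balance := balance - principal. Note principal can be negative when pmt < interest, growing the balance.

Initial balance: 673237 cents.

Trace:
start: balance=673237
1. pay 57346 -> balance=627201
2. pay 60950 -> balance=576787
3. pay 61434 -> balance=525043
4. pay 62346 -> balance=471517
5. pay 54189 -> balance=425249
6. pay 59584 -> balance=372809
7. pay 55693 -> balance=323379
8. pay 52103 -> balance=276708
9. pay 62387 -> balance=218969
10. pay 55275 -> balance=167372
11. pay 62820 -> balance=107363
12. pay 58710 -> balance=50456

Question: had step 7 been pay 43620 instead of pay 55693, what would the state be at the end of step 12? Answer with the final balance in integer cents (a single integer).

63579

(re-executing from step 7 with the substitution; state before step 7: balance=372809)
7. pay 43620 -> balance=335452
8. pay 52103 -> balance=288984
9. pay 62387 -> balance=231451
10. pay 55275 -> balance=180064
11. pay 62820 -> balance=120269
12. pay 58710 -> balance=63579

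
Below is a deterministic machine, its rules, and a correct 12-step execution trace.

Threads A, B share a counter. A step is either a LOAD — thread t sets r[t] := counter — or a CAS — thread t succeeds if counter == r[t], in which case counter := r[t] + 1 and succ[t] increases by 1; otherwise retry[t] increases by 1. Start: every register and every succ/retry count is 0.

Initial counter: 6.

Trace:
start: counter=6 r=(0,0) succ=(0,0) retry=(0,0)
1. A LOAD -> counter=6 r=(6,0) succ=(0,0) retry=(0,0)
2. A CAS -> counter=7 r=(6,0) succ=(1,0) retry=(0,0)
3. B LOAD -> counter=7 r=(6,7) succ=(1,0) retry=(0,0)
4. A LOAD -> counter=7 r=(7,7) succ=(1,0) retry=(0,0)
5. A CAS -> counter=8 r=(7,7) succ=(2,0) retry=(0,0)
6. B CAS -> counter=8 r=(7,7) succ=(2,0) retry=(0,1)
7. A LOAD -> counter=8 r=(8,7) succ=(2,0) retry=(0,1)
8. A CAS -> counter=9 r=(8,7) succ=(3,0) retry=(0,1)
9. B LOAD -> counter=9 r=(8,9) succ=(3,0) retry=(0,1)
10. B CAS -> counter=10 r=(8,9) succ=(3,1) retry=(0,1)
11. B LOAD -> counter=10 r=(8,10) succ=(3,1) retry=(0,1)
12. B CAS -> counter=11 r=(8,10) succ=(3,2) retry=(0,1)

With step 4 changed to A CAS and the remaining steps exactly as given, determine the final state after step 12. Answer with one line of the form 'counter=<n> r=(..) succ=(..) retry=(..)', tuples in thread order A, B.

(re-executing from step 4 with the substitution; state before step 4: counter=7 r=(6,7) succ=(1,0) retry=(0,0))
4. A CAS -> counter=7 r=(6,7) succ=(1,0) retry=(1,0)
5. A CAS -> counter=7 r=(6,7) succ=(1,0) retry=(2,0)
6. B CAS -> counter=8 r=(6,7) succ=(1,1) retry=(2,0)
7. A LOAD -> counter=8 r=(8,7) succ=(1,1) retry=(2,0)
8. A CAS -> counter=9 r=(8,7) succ=(2,1) retry=(2,0)
9. B LOAD -> counter=9 r=(8,9) succ=(2,1) retry=(2,0)
10. B CAS -> counter=10 r=(8,9) succ=(2,2) retry=(2,0)
11. B LOAD -> counter=10 r=(8,10) succ=(2,2) retry=(2,0)
12. B CAS -> counter=11 r=(8,10) succ=(2,3) retry=(2,0)

counter=11 r=(8,10) succ=(2,3) retry=(2,0)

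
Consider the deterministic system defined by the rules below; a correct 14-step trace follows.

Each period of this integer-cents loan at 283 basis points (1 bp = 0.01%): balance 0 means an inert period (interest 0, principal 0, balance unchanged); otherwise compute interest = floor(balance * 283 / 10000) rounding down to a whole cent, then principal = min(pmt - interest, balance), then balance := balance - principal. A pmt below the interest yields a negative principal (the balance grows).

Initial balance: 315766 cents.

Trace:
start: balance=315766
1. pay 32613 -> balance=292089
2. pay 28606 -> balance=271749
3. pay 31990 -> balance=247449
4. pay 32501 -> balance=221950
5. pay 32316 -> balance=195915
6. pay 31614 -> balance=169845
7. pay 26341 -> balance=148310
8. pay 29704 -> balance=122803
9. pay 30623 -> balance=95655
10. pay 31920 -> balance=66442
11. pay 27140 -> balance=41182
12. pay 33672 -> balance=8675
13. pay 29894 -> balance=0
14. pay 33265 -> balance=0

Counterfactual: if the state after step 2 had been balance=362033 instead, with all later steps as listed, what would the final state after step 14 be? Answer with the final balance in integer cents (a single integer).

state after step 2 := balance=362033
3. pay 31990 -> balance=340288
4. pay 32501 -> balance=317417
5. pay 32316 -> balance=294083
6. pay 31614 -> balance=270791
7. pay 26341 -> balance=252113
8. pay 29704 -> balance=229543
9. pay 30623 -> balance=205416
10. pay 31920 -> balance=179309
11. pay 27140 -> balance=157243
12. pay 33672 -> balance=128020
13. pay 29894 -> balance=101748
14. pay 33265 -> balance=71362

71362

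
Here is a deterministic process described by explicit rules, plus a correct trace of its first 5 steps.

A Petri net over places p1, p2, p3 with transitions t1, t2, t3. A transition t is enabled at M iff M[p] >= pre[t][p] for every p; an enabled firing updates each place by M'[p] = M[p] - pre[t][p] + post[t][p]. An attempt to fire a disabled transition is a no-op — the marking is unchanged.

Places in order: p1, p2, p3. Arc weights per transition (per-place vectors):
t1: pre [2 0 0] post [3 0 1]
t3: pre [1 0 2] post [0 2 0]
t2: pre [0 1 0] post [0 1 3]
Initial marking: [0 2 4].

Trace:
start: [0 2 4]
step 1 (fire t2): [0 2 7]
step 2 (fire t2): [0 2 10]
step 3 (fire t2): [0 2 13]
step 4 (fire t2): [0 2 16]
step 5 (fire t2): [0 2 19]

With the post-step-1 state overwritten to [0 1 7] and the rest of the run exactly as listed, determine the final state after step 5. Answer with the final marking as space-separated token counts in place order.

state after step 1 := [0 1 7]
step 2 (fire t2): [0 1 10]
step 3 (fire t2): [0 1 13]
step 4 (fire t2): [0 1 16]
step 5 (fire t2): [0 1 19]

0 1 19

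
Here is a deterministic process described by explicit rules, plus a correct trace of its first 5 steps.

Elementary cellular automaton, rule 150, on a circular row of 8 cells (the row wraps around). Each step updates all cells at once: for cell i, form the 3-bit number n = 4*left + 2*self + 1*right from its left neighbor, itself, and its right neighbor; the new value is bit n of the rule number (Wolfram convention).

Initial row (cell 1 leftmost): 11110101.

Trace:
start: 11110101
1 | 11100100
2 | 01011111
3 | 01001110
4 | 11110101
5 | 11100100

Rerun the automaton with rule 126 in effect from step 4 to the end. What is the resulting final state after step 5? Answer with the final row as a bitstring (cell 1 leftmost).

00001110

(re-executing steps 4..5 under rule 126; state before step 4: 01001110)
4 | 11111011
5 | 00001110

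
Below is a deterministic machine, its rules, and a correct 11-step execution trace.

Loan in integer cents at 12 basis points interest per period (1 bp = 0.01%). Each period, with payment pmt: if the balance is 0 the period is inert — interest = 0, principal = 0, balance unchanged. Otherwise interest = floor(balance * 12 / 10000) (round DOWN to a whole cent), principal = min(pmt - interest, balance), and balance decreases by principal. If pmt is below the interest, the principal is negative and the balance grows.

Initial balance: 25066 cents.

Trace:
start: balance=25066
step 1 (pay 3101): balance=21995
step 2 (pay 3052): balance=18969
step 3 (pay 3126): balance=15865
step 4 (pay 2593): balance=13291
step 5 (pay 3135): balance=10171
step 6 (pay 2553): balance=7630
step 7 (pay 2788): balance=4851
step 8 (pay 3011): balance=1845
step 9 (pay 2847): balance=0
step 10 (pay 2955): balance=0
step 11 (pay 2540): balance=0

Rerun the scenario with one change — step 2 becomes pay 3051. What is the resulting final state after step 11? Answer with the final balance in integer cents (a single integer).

(re-executing from step 2 with the substitution; state before step 2: balance=21995)
step 2 (pay 3051): balance=18970
step 3 (pay 3126): balance=15866
step 4 (pay 2593): balance=13292
step 5 (pay 3135): balance=10172
step 6 (pay 2553): balance=7631
step 7 (pay 2788): balance=4852
step 8 (pay 3011): balance=1846
step 9 (pay 2847): balance=0
step 10 (pay 2955): balance=0
step 11 (pay 2540): balance=0

0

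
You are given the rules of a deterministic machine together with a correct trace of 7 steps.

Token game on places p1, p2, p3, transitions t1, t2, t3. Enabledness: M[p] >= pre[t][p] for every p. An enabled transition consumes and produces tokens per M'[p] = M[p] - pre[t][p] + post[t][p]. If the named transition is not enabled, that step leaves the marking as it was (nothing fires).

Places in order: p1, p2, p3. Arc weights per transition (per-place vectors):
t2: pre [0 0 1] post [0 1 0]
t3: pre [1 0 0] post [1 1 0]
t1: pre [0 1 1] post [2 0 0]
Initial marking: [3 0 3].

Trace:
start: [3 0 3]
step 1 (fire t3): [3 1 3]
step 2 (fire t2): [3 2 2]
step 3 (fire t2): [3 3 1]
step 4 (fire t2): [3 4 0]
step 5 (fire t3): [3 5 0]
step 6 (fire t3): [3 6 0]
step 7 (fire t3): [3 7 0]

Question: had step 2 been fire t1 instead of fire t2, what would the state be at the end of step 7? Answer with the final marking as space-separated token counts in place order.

5 5 0

(re-executing from step 2 with the substitution; state before step 2: [3 1 3])
step 2 (fire t1): [5 0 2]
step 3 (fire t2): [5 1 1]
step 4 (fire t2): [5 2 0]
step 5 (fire t3): [5 3 0]
step 6 (fire t3): [5 4 0]
step 7 (fire t3): [5 5 0]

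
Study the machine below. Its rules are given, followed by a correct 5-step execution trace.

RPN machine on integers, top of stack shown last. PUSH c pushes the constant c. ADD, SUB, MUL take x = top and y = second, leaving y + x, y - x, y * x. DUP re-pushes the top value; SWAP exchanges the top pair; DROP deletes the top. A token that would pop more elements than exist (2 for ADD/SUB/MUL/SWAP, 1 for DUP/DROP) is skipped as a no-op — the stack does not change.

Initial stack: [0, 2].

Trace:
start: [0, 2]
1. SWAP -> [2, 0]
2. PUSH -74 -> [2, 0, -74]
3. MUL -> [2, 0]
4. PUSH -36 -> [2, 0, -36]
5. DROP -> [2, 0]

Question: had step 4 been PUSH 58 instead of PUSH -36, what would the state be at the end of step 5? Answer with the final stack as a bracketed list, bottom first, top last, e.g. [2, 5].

(re-executing from step 4 with the substitution; state before step 4: [2, 0])
4. PUSH 58 -> [2, 0, 58]
5. DROP -> [2, 0]

[2, 0]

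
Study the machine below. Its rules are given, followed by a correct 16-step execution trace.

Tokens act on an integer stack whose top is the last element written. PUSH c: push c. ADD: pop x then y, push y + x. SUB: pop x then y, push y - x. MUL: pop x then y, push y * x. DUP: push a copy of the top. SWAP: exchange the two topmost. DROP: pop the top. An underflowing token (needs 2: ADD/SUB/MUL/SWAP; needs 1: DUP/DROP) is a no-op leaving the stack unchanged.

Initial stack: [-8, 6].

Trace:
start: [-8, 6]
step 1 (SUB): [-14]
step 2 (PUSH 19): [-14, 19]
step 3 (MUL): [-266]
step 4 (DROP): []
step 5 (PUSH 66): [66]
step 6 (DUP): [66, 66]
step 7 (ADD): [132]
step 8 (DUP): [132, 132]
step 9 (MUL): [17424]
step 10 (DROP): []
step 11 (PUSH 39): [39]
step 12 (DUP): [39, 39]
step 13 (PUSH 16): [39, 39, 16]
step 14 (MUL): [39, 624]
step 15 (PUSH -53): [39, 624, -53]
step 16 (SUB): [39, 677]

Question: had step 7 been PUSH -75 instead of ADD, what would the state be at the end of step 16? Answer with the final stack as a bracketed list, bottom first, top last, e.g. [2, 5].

[66, 66, 39, 677]

(re-executing from step 7 with the substitution; state before step 7: [66, 66])
step 7 (PUSH -75): [66, 66, -75]
step 8 (DUP): [66, 66, -75, -75]
step 9 (MUL): [66, 66, 5625]
step 10 (DROP): [66, 66]
step 11 (PUSH 39): [66, 66, 39]
step 12 (DUP): [66, 66, 39, 39]
step 13 (PUSH 16): [66, 66, 39, 39, 16]
step 14 (MUL): [66, 66, 39, 624]
step 15 (PUSH -53): [66, 66, 39, 624, -53]
step 16 (SUB): [66, 66, 39, 677]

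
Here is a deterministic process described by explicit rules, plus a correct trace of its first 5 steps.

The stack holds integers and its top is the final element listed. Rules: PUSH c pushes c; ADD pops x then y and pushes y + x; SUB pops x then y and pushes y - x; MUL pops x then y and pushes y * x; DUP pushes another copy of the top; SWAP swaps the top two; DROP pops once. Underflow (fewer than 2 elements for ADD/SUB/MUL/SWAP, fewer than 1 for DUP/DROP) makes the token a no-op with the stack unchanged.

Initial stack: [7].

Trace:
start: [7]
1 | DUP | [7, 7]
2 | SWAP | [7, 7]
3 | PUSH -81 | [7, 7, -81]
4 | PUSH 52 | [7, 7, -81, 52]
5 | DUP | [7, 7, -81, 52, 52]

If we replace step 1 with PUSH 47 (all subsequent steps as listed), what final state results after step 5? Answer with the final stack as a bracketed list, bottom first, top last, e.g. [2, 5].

[47, 7, -81, 52, 52]

(re-executing from step 1 with the substitution; state before step 1: [7])
1 | PUSH 47 | [7, 47]
2 | SWAP | [47, 7]
3 | PUSH -81 | [47, 7, -81]
4 | PUSH 52 | [47, 7, -81, 52]
5 | DUP | [47, 7, -81, 52, 52]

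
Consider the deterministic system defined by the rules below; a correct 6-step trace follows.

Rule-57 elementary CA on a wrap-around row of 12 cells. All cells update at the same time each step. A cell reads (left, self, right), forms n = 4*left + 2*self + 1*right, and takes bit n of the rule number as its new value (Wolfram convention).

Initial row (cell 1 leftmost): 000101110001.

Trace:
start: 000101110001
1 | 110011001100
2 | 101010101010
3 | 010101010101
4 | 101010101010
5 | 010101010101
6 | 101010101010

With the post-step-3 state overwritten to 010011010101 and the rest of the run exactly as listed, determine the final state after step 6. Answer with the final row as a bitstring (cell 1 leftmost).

state after step 3 := 010011010101
4 | 101010101010
5 | 010101010101
6 | 101010101010

101010101010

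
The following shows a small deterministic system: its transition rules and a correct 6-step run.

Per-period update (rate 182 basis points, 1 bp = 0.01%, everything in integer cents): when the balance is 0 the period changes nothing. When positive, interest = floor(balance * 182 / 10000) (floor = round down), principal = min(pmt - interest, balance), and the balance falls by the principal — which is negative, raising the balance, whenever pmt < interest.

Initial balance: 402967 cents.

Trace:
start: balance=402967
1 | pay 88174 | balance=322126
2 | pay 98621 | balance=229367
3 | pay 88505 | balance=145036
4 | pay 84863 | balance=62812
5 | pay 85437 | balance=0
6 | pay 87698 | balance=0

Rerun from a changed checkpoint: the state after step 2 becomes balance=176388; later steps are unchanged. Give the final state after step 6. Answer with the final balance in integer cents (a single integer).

0

state after step 2 := balance=176388
3 | pay 88505 | balance=91093
4 | pay 84863 | balance=7887
5 | pay 85437 | balance=0
6 | pay 87698 | balance=0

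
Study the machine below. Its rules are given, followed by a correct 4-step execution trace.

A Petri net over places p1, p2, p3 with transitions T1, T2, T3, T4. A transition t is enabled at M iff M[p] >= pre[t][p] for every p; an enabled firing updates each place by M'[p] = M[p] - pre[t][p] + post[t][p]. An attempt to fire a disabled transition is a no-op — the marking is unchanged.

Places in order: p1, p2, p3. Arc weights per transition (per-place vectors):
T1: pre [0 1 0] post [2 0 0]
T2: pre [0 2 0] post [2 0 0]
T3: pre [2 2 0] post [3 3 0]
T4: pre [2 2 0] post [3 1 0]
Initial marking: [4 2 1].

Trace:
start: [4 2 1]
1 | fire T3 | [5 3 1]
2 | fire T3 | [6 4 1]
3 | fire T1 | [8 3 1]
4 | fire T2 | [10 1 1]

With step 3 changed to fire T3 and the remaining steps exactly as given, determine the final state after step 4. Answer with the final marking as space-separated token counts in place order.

9 3 1

(re-executing from step 3 with the substitution; state before step 3: [6 4 1])
3 | fire T3 | [7 5 1]
4 | fire T2 | [9 3 1]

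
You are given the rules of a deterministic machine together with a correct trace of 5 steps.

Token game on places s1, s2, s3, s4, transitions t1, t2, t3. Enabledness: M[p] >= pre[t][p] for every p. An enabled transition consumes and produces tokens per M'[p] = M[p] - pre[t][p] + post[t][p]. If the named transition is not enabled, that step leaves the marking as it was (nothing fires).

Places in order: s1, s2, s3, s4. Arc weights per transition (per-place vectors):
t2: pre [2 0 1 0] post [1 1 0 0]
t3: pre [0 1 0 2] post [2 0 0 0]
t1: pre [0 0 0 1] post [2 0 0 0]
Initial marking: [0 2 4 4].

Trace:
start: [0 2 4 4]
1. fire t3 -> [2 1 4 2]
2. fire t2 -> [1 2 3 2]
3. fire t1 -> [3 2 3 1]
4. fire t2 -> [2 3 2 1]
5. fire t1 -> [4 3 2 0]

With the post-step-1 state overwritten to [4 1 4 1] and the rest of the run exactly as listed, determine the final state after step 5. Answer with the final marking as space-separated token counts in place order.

4 3 2 0

state after step 1 := [4 1 4 1]
2. fire t2 -> [3 2 3 1]
3. fire t1 -> [5 2 3 0]
4. fire t2 -> [4 3 2 0]
5. fire t1 -> [4 3 2 0]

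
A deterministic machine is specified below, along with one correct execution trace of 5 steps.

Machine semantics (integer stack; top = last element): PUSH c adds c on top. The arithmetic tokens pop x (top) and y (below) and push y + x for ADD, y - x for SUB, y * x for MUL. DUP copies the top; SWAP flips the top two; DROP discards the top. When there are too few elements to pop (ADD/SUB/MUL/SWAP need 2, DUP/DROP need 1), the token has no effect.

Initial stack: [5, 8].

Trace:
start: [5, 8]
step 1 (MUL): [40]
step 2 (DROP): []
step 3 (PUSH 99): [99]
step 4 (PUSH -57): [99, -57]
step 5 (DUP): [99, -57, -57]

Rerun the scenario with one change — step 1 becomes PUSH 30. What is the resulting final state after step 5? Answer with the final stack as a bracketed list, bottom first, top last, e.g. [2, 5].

[5, 8, 99, -57, -57]

(re-executing from step 1 with the substitution; state before step 1: [5, 8])
step 1 (PUSH 30): [5, 8, 30]
step 2 (DROP): [5, 8]
step 3 (PUSH 99): [5, 8, 99]
step 4 (PUSH -57): [5, 8, 99, -57]
step 5 (DUP): [5, 8, 99, -57, -57]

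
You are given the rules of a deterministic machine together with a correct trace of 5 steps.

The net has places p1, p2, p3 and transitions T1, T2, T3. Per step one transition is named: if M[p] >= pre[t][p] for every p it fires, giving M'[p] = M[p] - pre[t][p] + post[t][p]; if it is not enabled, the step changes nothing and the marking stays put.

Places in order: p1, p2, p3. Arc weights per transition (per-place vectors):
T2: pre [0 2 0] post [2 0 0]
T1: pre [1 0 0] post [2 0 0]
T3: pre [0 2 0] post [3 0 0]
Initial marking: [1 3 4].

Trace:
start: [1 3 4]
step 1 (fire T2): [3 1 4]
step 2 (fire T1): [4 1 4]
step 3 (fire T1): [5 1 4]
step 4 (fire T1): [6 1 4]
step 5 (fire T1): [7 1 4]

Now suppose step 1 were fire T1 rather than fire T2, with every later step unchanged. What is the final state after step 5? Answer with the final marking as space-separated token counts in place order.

(re-executing from step 1 with the substitution; state before step 1: [1 3 4])
step 1 (fire T1): [2 3 4]
step 2 (fire T1): [3 3 4]
step 3 (fire T1): [4 3 4]
step 4 (fire T1): [5 3 4]
step 5 (fire T1): [6 3 4]

6 3 4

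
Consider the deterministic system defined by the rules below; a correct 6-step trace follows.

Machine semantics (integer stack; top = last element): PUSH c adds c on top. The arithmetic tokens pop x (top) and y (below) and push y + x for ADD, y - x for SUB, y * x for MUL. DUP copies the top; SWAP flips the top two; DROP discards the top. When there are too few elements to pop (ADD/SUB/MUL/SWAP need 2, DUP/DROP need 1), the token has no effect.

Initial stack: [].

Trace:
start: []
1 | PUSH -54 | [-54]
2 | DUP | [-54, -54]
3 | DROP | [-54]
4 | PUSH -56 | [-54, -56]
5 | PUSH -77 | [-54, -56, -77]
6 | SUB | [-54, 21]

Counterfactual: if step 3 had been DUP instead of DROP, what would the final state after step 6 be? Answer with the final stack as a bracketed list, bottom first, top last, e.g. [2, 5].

[-54, -54, -54, 21]

(re-executing from step 3 with the substitution; state before step 3: [-54, -54])
3 | DUP | [-54, -54, -54]
4 | PUSH -56 | [-54, -54, -54, -56]
5 | PUSH -77 | [-54, -54, -54, -56, -77]
6 | SUB | [-54, -54, -54, 21]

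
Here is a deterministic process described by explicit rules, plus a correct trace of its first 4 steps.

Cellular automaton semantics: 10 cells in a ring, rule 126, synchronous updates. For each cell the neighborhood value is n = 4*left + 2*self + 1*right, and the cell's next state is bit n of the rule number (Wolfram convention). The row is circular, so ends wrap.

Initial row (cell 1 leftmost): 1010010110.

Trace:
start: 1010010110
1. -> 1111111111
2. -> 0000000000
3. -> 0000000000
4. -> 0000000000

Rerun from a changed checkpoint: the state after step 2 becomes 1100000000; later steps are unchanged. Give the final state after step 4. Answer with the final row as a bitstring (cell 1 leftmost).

state after step 2 := 1100000000
3. -> 1110000001
4. -> 0011000011

0011000011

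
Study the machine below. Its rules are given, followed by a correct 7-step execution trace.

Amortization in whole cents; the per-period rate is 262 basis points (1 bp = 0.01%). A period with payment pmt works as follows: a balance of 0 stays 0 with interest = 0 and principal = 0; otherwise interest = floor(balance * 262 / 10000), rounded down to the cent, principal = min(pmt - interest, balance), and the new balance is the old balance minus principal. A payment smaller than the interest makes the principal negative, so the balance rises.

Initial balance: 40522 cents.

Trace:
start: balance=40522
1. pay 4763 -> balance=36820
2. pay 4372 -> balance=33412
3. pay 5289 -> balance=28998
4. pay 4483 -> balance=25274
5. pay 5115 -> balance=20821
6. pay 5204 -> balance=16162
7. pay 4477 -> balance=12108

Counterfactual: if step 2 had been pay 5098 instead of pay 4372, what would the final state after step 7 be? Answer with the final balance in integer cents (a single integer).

11282

(re-executing from step 2 with the substitution; state before step 2: balance=36820)
2. pay 5098 -> balance=32686
3. pay 5289 -> balance=28253
4. pay 4483 -> balance=24510
5. pay 5115 -> balance=20037
6. pay 5204 -> balance=15357
7. pay 4477 -> balance=11282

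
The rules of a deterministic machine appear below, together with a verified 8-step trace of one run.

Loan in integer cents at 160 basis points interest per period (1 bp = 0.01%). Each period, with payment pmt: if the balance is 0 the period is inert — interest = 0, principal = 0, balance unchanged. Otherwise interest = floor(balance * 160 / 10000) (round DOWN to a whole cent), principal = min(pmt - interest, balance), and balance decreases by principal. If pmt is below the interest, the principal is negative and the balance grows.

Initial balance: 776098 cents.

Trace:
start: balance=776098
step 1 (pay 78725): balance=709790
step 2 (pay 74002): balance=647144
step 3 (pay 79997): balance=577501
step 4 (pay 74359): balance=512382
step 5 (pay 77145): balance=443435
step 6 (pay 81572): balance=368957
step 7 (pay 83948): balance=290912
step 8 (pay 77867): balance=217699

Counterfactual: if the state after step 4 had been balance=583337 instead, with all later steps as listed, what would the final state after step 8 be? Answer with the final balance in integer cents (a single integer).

293306

state after step 4 := balance=583337
step 5 (pay 77145): balance=515525
step 6 (pay 81572): balance=442201
step 7 (pay 83948): balance=365328
step 8 (pay 77867): balance=293306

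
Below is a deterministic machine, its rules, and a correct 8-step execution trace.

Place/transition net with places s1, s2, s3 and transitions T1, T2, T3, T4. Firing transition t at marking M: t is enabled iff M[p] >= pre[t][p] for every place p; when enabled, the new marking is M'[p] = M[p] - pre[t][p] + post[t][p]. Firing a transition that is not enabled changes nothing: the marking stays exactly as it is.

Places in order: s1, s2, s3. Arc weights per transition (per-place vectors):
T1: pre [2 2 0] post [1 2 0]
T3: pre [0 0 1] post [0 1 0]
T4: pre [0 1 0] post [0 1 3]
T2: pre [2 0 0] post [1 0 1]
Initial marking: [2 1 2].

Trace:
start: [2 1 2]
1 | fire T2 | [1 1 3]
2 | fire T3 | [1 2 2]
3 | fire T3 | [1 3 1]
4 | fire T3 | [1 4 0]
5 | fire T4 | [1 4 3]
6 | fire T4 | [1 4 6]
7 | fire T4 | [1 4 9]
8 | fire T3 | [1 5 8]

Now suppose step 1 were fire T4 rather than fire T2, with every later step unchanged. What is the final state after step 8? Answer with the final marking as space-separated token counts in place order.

(re-executing from step 1 with the substitution; state before step 1: [2 1 2])
1 | fire T4 | [2 1 5]
2 | fire T3 | [2 2 4]
3 | fire T3 | [2 3 3]
4 | fire T3 | [2 4 2]
5 | fire T4 | [2 4 5]
6 | fire T4 | [2 4 8]
7 | fire T4 | [2 4 11]
8 | fire T3 | [2 5 10]

2 5 10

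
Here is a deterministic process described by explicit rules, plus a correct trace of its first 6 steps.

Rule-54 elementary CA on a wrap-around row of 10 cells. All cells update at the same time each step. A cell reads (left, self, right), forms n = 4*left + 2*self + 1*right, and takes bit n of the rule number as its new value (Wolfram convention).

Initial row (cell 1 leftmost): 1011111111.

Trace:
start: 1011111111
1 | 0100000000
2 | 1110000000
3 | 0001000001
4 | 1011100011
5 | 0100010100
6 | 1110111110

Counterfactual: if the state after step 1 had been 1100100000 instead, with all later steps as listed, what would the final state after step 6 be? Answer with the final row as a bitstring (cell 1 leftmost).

state after step 1 := 1100100000
2 | 0011110001
3 | 1100001011
4 | 0010011100
5 | 0111100010
6 | 1000010111

1000010111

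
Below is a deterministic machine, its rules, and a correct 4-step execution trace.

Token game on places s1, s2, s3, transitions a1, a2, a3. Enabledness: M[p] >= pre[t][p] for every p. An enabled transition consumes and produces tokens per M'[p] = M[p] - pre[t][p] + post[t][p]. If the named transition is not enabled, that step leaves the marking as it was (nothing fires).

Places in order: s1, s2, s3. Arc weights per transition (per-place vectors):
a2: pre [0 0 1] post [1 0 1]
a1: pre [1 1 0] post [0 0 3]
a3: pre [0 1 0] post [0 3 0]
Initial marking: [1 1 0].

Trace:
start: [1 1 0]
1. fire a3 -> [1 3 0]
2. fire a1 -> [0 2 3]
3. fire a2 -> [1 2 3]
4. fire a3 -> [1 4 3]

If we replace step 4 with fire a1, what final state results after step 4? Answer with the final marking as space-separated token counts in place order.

0 1 6

(re-executing from step 4 with the substitution; state before step 4: [1 2 3])
4. fire a1 -> [0 1 6]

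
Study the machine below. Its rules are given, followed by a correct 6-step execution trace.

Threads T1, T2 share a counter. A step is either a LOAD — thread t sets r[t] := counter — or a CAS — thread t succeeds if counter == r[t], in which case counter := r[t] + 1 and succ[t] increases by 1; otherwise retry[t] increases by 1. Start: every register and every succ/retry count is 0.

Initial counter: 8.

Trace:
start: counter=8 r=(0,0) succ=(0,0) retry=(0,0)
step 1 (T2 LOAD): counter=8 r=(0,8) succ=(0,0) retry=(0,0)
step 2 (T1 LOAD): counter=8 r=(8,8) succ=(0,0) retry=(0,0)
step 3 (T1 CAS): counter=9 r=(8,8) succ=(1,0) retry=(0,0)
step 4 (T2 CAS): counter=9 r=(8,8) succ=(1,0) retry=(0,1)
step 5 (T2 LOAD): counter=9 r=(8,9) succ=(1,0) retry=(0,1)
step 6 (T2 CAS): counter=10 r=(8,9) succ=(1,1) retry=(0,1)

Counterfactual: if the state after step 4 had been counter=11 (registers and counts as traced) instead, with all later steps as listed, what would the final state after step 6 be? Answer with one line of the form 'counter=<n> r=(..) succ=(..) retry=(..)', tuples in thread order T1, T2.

state after step 4 := counter=11 r=(8,8) succ=(1,0) retry=(0,1)
step 5 (T2 LOAD): counter=11 r=(8,11) succ=(1,0) retry=(0,1)
step 6 (T2 CAS): counter=12 r=(8,11) succ=(1,1) retry=(0,1)

counter=12 r=(8,11) succ=(1,1) retry=(0,1)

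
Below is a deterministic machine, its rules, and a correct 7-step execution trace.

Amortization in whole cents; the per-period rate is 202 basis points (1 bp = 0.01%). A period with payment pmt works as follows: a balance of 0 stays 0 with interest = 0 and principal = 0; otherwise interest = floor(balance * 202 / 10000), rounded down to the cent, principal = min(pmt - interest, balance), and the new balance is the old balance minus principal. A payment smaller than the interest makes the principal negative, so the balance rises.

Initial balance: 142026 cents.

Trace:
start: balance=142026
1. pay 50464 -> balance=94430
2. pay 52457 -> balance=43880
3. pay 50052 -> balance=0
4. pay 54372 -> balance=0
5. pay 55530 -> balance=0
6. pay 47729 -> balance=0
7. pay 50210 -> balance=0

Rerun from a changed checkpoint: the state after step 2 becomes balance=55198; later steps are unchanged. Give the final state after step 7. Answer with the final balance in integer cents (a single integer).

0

state after step 2 := balance=55198
3. pay 50052 -> balance=6260
4. pay 54372 -> balance=0
5. pay 55530 -> balance=0
6. pay 47729 -> balance=0
7. pay 50210 -> balance=0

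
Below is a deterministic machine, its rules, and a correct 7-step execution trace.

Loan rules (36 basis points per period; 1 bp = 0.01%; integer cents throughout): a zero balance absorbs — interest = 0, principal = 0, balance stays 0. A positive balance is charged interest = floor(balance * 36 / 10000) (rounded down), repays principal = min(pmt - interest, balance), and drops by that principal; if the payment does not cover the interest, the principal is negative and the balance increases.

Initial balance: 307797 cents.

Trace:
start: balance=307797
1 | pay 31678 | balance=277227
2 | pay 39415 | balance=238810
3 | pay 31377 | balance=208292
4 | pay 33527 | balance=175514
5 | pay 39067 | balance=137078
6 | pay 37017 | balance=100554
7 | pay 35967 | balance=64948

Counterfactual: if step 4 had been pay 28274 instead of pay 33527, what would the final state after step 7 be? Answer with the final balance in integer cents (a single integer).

(re-executing from step 4 with the substitution; state before step 4: balance=208292)
4 | pay 28274 | balance=180767
5 | pay 39067 | balance=142350
6 | pay 37017 | balance=105845
7 | pay 35967 | balance=70259

70259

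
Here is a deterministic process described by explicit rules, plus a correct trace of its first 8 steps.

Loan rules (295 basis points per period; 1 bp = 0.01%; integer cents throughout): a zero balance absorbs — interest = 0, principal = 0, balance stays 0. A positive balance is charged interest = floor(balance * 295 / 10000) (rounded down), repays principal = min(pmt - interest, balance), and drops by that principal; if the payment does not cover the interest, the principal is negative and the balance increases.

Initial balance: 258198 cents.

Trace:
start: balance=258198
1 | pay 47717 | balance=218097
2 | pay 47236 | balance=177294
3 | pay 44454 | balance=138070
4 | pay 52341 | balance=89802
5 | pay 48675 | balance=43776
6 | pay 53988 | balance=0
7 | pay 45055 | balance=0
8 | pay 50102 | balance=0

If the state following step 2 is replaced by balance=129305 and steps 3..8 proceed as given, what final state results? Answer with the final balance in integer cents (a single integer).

state after step 2 := balance=129305
3 | pay 44454 | balance=88665
4 | pay 52341 | balance=38939
5 | pay 48675 | balance=0
6 | pay 53988 | balance=0
7 | pay 45055 | balance=0
8 | pay 50102 | balance=0

0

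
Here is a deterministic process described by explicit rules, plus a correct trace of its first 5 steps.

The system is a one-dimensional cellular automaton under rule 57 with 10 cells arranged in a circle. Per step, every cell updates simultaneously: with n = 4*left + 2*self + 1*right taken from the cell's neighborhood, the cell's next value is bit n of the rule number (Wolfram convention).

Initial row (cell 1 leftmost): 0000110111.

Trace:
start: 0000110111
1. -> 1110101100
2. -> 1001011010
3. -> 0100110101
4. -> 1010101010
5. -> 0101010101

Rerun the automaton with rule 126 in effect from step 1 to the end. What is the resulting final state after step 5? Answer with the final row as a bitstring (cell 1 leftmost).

(re-executing steps 1..5 under rule 126; state before step 1: 0000110111)
1. -> 1001111101
2. -> 1111000111
3. -> 0001101100
4. -> 0011111110
5. -> 0110000011

0110000011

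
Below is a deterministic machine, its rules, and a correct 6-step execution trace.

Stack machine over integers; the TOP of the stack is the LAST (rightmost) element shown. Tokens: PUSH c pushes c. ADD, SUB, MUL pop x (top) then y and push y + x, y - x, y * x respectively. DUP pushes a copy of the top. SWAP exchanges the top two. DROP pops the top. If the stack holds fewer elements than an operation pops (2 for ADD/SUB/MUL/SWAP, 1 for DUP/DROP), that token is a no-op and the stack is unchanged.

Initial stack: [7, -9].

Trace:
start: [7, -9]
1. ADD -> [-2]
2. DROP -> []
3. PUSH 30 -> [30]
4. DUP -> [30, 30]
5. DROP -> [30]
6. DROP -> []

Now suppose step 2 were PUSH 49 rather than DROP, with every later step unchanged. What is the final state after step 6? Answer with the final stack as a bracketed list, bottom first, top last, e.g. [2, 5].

(re-executing from step 2 with the substitution; state before step 2: [-2])
2. PUSH 49 -> [-2, 49]
3. PUSH 30 -> [-2, 49, 30]
4. DUP -> [-2, 49, 30, 30]
5. DROP -> [-2, 49, 30]
6. DROP -> [-2, 49]

[-2, 49]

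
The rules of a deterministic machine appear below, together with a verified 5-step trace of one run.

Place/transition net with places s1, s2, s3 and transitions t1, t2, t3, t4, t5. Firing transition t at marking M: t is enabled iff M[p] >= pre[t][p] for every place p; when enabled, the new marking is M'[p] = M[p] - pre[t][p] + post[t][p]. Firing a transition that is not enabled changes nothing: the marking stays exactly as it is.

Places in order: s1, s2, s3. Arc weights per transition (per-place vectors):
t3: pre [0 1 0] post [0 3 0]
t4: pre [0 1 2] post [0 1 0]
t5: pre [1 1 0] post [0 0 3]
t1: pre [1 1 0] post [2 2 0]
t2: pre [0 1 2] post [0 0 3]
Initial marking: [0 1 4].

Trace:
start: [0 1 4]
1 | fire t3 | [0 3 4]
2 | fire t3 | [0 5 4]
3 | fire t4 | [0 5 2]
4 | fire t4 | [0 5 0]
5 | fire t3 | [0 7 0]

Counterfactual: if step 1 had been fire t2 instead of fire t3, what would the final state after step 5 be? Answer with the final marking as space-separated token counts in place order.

0 0 5

(re-executing from step 1 with the substitution; state before step 1: [0 1 4])
1 | fire t2 | [0 0 5]
2 | fire t3 | [0 0 5]
3 | fire t4 | [0 0 5]
4 | fire t4 | [0 0 5]
5 | fire t3 | [0 0 5]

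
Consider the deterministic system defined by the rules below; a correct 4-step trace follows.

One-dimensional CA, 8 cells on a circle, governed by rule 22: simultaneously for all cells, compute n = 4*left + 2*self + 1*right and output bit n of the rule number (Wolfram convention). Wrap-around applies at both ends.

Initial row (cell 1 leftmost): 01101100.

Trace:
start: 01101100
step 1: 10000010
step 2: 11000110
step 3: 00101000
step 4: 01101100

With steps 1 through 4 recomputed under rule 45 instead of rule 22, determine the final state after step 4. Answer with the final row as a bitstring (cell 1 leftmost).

(re-executing steps 1..4 under rule 45; state before step 1: 01101100)
step 1: 01011001
step 2: 11110001
step 3: 00000101
step 4: 01110111

01110111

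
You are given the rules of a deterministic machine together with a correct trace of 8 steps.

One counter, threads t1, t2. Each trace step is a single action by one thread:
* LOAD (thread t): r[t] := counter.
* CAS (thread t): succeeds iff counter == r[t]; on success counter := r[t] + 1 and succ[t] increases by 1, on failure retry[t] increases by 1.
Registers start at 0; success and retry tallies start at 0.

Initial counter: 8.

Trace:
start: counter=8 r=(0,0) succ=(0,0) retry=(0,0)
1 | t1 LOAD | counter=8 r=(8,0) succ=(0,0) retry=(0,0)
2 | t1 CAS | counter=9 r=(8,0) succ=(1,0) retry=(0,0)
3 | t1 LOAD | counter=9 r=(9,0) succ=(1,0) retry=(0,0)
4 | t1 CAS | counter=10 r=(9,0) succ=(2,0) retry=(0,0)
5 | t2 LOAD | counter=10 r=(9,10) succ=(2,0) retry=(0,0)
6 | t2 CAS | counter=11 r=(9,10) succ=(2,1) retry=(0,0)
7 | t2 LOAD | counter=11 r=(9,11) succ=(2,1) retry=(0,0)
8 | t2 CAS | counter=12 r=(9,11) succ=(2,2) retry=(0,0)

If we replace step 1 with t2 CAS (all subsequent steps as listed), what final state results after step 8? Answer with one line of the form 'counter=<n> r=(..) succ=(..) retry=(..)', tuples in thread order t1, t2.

(re-executing from step 1 with the substitution; state before step 1: counter=8 r=(0,0) succ=(0,0) retry=(0,0))
1 | t2 CAS | counter=8 r=(0,0) succ=(0,0) retry=(0,1)
2 | t1 CAS | counter=8 r=(0,0) succ=(0,0) retry=(1,1)
3 | t1 LOAD | counter=8 r=(8,0) succ=(0,0) retry=(1,1)
4 | t1 CAS | counter=9 r=(8,0) succ=(1,0) retry=(1,1)
5 | t2 LOAD | counter=9 r=(8,9) succ=(1,0) retry=(1,1)
6 | t2 CAS | counter=10 r=(8,9) succ=(1,1) retry=(1,1)
7 | t2 LOAD | counter=10 r=(8,10) succ=(1,1) retry=(1,1)
8 | t2 CAS | counter=11 r=(8,10) succ=(1,2) retry=(1,1)

counter=11 r=(8,10) succ=(1,2) retry=(1,1)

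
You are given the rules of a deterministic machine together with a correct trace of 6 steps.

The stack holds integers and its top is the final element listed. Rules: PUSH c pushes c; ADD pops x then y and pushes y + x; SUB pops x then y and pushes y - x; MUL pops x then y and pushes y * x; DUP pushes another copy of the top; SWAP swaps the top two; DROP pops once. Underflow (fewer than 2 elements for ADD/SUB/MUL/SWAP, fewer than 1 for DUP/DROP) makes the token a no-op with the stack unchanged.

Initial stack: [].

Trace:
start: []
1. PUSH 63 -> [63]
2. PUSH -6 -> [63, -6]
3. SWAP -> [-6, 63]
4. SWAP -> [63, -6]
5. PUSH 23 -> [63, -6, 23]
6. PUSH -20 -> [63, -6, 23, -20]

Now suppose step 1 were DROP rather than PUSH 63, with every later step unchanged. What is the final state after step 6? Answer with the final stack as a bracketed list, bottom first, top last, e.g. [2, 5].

[-6, 23, -20]

(re-executing from step 1 with the substitution; state before step 1: [])
1. DROP -> []
2. PUSH -6 -> [-6]
3. SWAP -> [-6]
4. SWAP -> [-6]
5. PUSH 23 -> [-6, 23]
6. PUSH -20 -> [-6, 23, -20]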